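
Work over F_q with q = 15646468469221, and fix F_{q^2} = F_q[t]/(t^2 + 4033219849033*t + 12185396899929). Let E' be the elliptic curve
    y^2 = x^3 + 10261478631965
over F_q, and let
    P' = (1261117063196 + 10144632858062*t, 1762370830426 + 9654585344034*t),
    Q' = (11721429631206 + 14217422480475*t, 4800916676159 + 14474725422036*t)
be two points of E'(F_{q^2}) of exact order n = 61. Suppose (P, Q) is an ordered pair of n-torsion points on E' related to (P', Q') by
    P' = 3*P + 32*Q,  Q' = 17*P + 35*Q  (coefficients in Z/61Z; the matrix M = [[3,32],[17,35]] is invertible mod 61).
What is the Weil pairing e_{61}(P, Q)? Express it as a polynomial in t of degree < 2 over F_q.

7796476420018 + 2719141613538*t

Alternating bilinearity on E[61] (values in mu_{61} in F_{15646468469221^2}) gives e(P',Q') = e(P,Q)^det(M).
Hence e(P,Q) = e(P',Q')^{5} where 5 = 49^{-1} mod 61.
Run Miller on y^2=x^3+10261478631965 over F_{15646468469221}: ladder 111101 (6 bits); e = f_P(D_Q)/f_Q(D_P).
Result: e(P',Q') = 13082816803268 + 6801609049858*t.
Finally e_{61}(P,Q) = 7796476420018 + 2719141613538*t.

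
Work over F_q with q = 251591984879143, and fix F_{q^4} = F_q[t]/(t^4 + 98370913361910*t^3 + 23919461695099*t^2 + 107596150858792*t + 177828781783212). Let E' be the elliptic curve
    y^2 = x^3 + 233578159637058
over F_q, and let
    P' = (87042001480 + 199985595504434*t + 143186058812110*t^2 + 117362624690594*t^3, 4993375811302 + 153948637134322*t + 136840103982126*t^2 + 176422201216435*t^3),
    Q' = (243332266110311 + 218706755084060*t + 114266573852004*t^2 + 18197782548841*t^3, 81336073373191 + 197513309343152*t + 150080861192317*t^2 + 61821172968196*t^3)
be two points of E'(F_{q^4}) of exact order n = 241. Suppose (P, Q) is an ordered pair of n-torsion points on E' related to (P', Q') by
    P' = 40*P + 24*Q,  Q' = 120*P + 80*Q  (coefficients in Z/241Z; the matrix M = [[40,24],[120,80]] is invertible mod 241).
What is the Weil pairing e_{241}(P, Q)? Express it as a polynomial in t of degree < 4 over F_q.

140837065614567 + 16152368946509*t + 129832240060906*t^2 + 34017766149994*t^3

e_{241}(aP+bQ,cP+dQ) = e_{241}(P,Q)^(ad-bc); with (a,b,c,d)=(40,24,120,80) this gives the det-241 law.
40*80 - 24*120 = 320; reduced mod 241: det = 79, inverse 180.
Miller loop for e_{241} over F_{251591984879143^4}: bits of 241 = 11110001; 7 double steps + 4 add steps, l/v at each.
Miller gives e_{241}(P',Q') = 242028705512238 + 141470860473179*t + 45157299765368*t^2 + 121003079546346*t^3 in F_{251591984879143^4}.
Raise to 180: e(P,Q) = 140837065614567 + 16152368946509*t + 129832240060906*t^2 + 34017766149994*t^3 in mu_{241}.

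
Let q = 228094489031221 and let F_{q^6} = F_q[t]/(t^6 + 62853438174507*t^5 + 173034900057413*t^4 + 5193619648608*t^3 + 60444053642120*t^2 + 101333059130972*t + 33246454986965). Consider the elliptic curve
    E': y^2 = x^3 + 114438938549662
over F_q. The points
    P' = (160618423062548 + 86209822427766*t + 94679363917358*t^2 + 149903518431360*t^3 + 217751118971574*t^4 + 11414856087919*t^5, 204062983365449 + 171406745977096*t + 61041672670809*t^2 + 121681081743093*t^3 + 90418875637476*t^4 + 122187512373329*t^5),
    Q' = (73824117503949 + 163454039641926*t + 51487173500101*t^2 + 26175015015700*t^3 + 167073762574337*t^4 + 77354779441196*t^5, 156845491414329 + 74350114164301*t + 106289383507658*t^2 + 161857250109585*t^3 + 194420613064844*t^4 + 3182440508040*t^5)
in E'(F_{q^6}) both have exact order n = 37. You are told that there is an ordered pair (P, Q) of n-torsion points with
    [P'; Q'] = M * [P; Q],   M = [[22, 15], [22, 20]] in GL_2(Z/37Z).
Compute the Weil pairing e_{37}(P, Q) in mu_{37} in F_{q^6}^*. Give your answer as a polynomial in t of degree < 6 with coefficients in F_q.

Since e_{37}(P,P)=e_{37}(Q,Q)=1 and e_{37}(Q,P)=e_{37}(P,Q)^{-1}, expanding e_{37}(22*P + 15*Q,22*P + 20*Q) leaves e(P,Q)^det(M).
Hence e(P,Q) = e(P',Q')^{36} where 36 = 36^{-1} mod 37.
n = 37 = (100101)_2 (6 bits, wt 3); accumulate f_{37,P'}(Q'+S)/f_{37,P'}(S) along the 5-step ladder.
Miller gives e_{37}(P',Q') = 79103719855003 + 116772879677036*t + 203323499420106*t^2 + 148337598168961*t^3 + 189095169751195*t^4 + 85451351810521*t^5 in F_{228094489031221^6}.
e_{37}(P,Q) = (79103719855003 + 116772879677036*t + 203323499420106*t^2 + 148337598168961*t^3 + 189095169751195*t^4 + 85451351810521*t^5)^{36} = 135920317578926 + 164053996506125*t + 175494331906928*t^2 + 23810965785473*t^3 + 83198125944173*t^4 + 53222466308094*t^5.

135920317578926 + 164053996506125*t + 175494331906928*t^2 + 23810965785473*t^3 + 83198125944173*t^4 + 53222466308094*t^5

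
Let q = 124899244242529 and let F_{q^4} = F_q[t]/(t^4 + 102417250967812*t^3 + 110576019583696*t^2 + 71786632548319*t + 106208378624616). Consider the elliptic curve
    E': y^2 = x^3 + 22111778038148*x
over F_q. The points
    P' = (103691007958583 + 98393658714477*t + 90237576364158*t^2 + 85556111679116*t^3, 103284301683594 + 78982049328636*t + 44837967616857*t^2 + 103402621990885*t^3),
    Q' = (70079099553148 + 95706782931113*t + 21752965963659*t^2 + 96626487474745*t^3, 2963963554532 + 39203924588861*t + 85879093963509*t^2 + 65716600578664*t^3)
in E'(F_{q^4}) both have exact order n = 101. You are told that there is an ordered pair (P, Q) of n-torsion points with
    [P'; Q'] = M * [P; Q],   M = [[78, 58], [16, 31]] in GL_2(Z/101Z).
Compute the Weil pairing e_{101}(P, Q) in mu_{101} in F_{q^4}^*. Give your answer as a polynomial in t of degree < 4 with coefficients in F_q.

20522705414584 + 91159507535874*t + 81852360061052*t^2 + 89544516570894*t^3

e_{101}(aP+bQ,cP+dQ) = e_{101}(P,Q)^(ad-bc); with (a,b,c,d)=(78,58,16,31) this gives the det-101 law.
det(M) mod 101 = 76; its inverse in (Z/101)^* is 4 (check: 76*4 mod 101 = 1).
7-bit Miller (1100101) on E'/F_{124899244242529} with a'=22111778038148, b'=0: accumulate tangent/chord ratios at Q'+S and P'+S'.
e_{101}(P',Q') = 97774933681649 + 65332127369847*t + 113686727444983*t^2 + 60198488715027*t^3.
e_{101}(P,Q) = (97774933681649 + 65332127369847*t + 113686727444983*t^2 + 60198488715027*t^3)^{4} = 20522705414584 + 91159507535874*t + 81852360061052*t^2 + 89544516570894*t^3.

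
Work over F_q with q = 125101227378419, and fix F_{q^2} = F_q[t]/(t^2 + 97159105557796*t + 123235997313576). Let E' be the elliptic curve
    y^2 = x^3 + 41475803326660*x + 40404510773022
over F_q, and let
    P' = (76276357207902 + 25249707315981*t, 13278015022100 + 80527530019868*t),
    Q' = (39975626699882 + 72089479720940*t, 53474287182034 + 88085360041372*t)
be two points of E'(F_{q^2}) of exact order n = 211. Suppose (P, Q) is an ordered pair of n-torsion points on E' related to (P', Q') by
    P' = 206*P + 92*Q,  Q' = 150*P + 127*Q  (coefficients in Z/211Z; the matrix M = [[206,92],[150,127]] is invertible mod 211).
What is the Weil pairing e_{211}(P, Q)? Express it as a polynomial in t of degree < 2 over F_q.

The 211-Weil pairing on E[211] over F_{125101227378419} is alternating-bilinear: e_{211}(P',Q') = e_{211}(P,Q)^det(M).
206*127 - 92*150 = 12362; reduced mod 211: det = 124, inverse 97.
Run Miller on y^2=x^3+41475803326660*x+40404510773022 over F_{125101227378419}: ladder 11010011 (8 bits); e = f_P(D_Q)/f_Q(D_P).
f_P(D_Q)/f_Q(D_P) = 82323701985705 + 96553804094022*t.
e_{211}(P,Q) = (82323701985705 + 96553804094022*t)^{97} = 96407674841334 + 103128231823539*t.

96407674841334 + 103128231823539*t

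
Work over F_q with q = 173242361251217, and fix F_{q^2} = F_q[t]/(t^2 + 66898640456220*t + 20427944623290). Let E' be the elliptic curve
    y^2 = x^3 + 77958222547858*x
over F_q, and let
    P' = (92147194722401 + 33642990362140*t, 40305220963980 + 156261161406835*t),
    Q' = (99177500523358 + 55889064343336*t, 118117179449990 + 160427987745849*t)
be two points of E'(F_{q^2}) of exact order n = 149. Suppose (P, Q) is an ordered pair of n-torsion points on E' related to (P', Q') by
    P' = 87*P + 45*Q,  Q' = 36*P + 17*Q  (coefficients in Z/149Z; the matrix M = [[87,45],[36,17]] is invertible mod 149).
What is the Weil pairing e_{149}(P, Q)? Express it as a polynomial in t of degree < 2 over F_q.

164860642271896 + 17104094901700*t

Since e_{149}(P,P)=e_{149}(Q,Q)=1 and e_{149}(Q,P)=e_{149}(P,Q)^{-1}, expanding e_{149}(87*P + 45*Q,36*P + 17*Q) leaves e(P,Q)^det(M).
Inverting 8 mod 149: 56. Thus e_{149}(P,Q) = e(P',Q')^{56}.
Run Miller on y^2=x^3+77958222547858*x over F_{173242361251217}: ladder 10010101 (8 bits); e = f_P(D_Q)/f_Q(D_P).
So e_{149}(P',Q') = 119295222144576 + 120598311972460*t.
Thus e_{149}(P,Q) = 164860642271896 + 17104094901700*t.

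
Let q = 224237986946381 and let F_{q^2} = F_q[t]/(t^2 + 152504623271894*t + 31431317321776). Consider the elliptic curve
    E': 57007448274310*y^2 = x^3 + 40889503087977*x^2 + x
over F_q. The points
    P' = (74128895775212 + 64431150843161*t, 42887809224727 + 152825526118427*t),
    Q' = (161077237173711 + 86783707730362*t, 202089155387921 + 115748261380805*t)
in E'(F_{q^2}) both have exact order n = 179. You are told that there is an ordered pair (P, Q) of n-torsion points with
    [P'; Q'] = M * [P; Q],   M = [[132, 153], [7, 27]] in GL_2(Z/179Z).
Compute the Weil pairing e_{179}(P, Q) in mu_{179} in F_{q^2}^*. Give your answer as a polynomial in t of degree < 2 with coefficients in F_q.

The 179-Weil pairing on E[179] over F_{224237986946381} is alternating-bilinear: e_{179}(P',Q') = e_{179}(P,Q)^det(M).
Inverting 166 mod 179: 55. Thus e_{179}(P,Q) = e(P',Q')^{55}.
Undo Montgomery via alpha=72488094965860, beta=32048525312971: (a',b')=(5609628077252,169109853010790) over F_{224237986946381}.
Double-and-add over 10110011: 8-1 doublings, 5-1 additions; each step l_{T,T}/v_{2T} or l_{T,P'}/v at Q'+S for random S.
Miller gives e_{179}(P',Q') = 102873338471538 + 44225664685555*t in F_{224237986946381^2}.
(102873338471538 + 44225664685555*t)^{55} mod (224237986946381,f) = 81402467514401 + 29101579798896*t.

81402467514401 + 29101579798896*t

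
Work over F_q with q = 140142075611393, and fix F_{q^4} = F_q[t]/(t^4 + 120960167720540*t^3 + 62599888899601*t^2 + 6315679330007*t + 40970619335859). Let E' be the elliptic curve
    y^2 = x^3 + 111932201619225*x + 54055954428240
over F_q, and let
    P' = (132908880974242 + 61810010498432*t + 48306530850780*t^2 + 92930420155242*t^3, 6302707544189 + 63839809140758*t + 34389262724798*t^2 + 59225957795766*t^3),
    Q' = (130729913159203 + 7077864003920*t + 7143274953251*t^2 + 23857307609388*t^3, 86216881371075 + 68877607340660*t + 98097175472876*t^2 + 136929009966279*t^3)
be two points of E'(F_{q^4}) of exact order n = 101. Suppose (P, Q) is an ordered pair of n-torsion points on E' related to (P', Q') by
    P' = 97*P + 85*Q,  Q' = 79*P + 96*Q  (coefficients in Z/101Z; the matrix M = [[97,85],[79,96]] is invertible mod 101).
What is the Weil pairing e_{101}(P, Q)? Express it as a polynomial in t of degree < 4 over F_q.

20124603401823 + 96233619433043*t + 116085514518083*t^2 + 11472199854134*t^3

Since e_{101}(P,P)=e_{101}(Q,Q)=1 and e_{101}(Q,P)=e_{101}(P,Q)^{-1}, expanding e_{101}(97*P + 85*Q,79*P + 96*Q) leaves e(P,Q)^det(M).
So e_{101}(P,Q) = e_{101}(P',Q')^{94}, since 72*94 = 1 mod 101.
Miller loop for e_{101} over F_{140142075611393^4}: bits of 101 = 1100101; 6 double steps + 3 add steps, l/v at each.
Result: e(P',Q') = 99571770611159 + 91441930497081*t + 55666725793600*t^2 + 137272622585435*t^3.
Hence e(P,Q) = 20124603401823 + 96233619433043*t + 116085514518083*t^2 + 11472199854134*t^3 in F_{140142075611393^4}^*.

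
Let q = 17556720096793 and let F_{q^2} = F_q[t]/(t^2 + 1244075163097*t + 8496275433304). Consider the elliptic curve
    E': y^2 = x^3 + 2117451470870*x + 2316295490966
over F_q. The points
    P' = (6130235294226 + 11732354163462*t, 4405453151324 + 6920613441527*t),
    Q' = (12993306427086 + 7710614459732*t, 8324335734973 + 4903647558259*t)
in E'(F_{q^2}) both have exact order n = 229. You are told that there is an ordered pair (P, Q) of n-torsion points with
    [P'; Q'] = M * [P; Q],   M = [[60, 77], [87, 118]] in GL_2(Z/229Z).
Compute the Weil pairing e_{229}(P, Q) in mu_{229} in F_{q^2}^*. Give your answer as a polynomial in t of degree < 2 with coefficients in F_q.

12095963371759 + 9829704034437*t

e_{229}(aP+bQ,cP+dQ) = e_{229}(P,Q)^(ad-bc); with (a,b,c,d)=(60,77,87,118) this gives the det-229 law.
det M = 60*118 - 77*87 = 381 = 152 (mod 229); 152^{-1} = 113 (mod 229).
8-bit Miller (11100101) on E'/F_{17556720096793} with a'=2117451470870, b'=2316295490966: accumulate tangent/chord ratios at Q'+S and P'+S'.
f_P(D_Q)/f_Q(D_P) = 11939744082069 + 12326634584015*t.
(11939744082069 + 12326634584015*t)^{113} mod (17556720096793,f) = 12095963371759 + 9829704034437*t.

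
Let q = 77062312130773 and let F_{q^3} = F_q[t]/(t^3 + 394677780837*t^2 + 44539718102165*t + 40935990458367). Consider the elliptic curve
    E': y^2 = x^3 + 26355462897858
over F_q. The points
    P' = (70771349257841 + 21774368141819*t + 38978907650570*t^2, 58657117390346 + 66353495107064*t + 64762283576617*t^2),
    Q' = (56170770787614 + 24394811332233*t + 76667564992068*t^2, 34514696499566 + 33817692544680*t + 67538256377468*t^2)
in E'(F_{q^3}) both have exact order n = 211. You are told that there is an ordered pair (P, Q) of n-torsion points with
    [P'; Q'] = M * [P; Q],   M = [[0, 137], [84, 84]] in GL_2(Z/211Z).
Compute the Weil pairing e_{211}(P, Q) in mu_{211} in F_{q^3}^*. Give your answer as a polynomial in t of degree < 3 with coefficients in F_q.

61805975445650 + 34050470055023*t + 22865015554490*t^2

Under M = [[0,137],[84,84]] in GL_2(Z/211), e_{211}(P',Q') = e_{211}(P,Q)^(0*84-137*84 mod 211).
det(M) mod 211 = 97; its inverse in (Z/211)^* is 124 (check: 97*124 mod 211 = 1).
8-bit Miller (11010011) on E'/F_{77062312130773} with a'=0, b'=26355462897858: accumulate tangent/chord ratios at Q'+S and P'+S'.
f_P(D_Q)/f_Q(D_P) = 20814178691983 + 31473291556817*t + 38951902234101*t^2.
(20814178691983 + 31473291556817*t + 38951902234101*t^2)^{124} mod (77062312130773,f) = 61805975445650 + 34050470055023*t + 22865015554490*t^2.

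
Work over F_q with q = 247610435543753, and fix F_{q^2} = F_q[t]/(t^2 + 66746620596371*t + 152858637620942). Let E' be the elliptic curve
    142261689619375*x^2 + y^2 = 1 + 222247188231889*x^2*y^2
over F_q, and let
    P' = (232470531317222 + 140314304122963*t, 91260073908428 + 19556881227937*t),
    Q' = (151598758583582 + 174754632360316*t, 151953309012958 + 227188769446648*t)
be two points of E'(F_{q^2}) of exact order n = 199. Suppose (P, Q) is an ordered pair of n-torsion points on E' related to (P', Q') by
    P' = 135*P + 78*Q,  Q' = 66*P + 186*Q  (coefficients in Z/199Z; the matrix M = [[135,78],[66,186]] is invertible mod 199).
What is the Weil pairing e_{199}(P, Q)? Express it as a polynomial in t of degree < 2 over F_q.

Since e_{199}(P,P)=e_{199}(Q,Q)=1 and e_{199}(Q,P)=e_{199}(P,Q)^{-1}, expanding e_{199}(135*P + 78*Q,66*P + 186*Q) leaves e(P,Q)^det(M).
det M = 135*186 - 78*66 = 19962 = 62 (mod 199); 62^{-1} = 61 (mod 199).
Map (x,y)_Ed via u=(1+y)/(1-y), v=(1+y)/((1-y)x) to Montgomery A=104789368766476,B=30744803604138; then to (a',b')=(30585768902735,42893707031812).
n = 199 = (11000111)_2 (8 bits, wt 5); accumulate f_{199,P'}(Q'+S)/f_{199,P'}(S) along the 7-step ladder.
Miller gives e_{199}(P',Q') = 3078133086605 + 124061423562114*t in F_{247610435543753^2}.
Finally e_{199}(P,Q) = 27737644631141 + 74748058393441*t.

27737644631141 + 74748058393441*t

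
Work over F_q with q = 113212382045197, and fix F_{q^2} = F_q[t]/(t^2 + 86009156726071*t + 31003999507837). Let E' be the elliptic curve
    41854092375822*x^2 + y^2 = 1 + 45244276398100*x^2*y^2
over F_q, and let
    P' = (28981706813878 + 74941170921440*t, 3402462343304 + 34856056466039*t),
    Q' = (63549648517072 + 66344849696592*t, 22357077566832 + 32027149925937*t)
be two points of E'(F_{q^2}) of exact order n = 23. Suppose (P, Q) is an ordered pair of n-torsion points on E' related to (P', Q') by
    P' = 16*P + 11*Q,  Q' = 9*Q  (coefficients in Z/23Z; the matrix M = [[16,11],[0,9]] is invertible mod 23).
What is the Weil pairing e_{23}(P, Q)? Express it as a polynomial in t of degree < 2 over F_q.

Since e_{23}(P,P)=e_{23}(Q,Q)=1 and e_{23}(Q,P)=e_{23}(P,Q)^{-1}, expanding e_{23}(16*P + 11*Q,9*Q) leaves e(P,Q)^det(M).
16*9 - 11*0 = 144; reduced mod 23: det = 6, inverse 4.
Map (x,y)_Ed via u=(1+y)/(1-y), v=(1+y)/((1-y)x) to Montgomery A=90613030072363,B=96359691843026; then to (a',b')=(87457201027805,89779285510819).
Miller loop for e_{23} over F_{113212382045197^2}: bits of 23 = 10111; 4 double steps + 3 add steps, l/v at each.
Result: e(P',Q') = 25488604443885 + 27733061343438*t.
Finally e_{23}(P,Q) = 57055034996189 + 82347213705686*t.

57055034996189 + 82347213705686*t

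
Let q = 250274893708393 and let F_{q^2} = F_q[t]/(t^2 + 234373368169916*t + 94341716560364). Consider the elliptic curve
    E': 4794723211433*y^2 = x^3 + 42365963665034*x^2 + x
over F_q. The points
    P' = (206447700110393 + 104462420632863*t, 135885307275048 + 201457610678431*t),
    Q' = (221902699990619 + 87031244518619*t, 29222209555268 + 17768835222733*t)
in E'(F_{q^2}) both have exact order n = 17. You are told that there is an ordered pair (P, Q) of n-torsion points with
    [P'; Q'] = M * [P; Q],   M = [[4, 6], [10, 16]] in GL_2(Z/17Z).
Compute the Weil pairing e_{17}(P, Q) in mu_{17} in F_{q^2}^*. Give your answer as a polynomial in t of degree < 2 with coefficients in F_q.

138002915612602 + 89751638569965*t

e_{17} is bilinear + alternating on E[17], so e_{17}(4*P + 6*Q, 10*P + 16*Q) = e_{17}(P,Q)^(4*16-6*10).
4*16 - 6*10 = 4; reduced mod 17: det = 4, inverse 13.
Montgomery->Weierstrass: x_W = 106942554230964*x+82747522179299, y_W=106942554230964*y on F_{250274893708393}; lands on y^2=x^3+145252158637090*x+82201201175256.
Run Miller on y^2=x^3+145252158637090*x+82201201175256 over F_{250274893708393}: ladder 10001 (5 bits); e = f_P(D_Q)/f_Q(D_P).
e_{17}(P',Q') = 229750121611191 + 127712437919449*t.
Raise to 13: e(P,Q) = 138002915612602 + 89751638569965*t in mu_{17}.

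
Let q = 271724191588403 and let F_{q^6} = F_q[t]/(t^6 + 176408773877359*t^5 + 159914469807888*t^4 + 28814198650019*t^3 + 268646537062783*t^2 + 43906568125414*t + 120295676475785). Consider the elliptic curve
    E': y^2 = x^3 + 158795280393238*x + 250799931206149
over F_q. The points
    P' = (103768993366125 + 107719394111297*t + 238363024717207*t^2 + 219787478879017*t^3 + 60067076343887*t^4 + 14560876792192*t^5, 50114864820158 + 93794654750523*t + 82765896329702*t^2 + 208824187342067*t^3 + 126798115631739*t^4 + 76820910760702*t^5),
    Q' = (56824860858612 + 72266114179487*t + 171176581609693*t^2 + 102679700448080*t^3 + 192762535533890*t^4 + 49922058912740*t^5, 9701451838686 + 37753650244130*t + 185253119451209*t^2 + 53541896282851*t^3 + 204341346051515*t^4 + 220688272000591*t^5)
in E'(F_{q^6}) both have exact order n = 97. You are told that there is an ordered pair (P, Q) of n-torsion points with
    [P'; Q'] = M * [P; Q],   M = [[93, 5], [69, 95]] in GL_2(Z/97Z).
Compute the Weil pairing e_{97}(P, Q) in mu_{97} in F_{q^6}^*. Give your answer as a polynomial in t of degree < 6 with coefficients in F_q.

254250149721783 + 262861796316882*t + 196484407424712*t^2 + 61784648335326*t^3 + 201473201509747*t^4 + 41039429222672*t^5

Alternating bilinearity on E[97] (values in mu_{97} in F_{271724191588403^6}) gives e(P',Q') = e(P,Q)^det(M).
Hence e(P,Q) = e(P',Q')^{78} where 78 = 51^{-1} mod 97.
7-bit Miller (1100001) on E'/F_{271724191588403} with a'=158795280393238, b'=250799931206149: accumulate tangent/chord ratios at Q'+S and P'+S'.
Miller gives e_{97}(P',Q') = 225497460586655 + 34741231348179*t + 172637091536152*t^2 + 218048383793517*t^3 + 140634888200587*t^4 + 106460808239878*t^5 in F_{271724191588403^6}.
Finally e_{97}(P,Q) = 254250149721783 + 262861796316882*t + 196484407424712*t^2 + 61784648335326*t^3 + 201473201509747*t^4 + 41039429222672*t^5.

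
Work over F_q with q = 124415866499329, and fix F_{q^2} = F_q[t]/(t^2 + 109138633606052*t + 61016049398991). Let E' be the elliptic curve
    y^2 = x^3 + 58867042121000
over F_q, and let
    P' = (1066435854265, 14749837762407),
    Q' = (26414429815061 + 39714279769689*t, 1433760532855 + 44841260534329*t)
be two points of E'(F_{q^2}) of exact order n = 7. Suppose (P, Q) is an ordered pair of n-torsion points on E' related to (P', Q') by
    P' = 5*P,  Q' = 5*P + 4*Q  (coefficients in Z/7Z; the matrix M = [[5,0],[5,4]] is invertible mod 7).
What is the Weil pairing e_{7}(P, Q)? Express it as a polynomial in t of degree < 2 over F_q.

The 7-Weil pairing on E[7] over F_{124415866499329} is alternating-bilinear: e_{7}(P',Q') = e_{7}(P,Q)^det(M).
Inverting 6 mod 7: 6. Thus e_{7}(P,Q) = e(P',Q')^{6}.
Build f_{7,P'} and f_{7,Q'} via the 3-bit ladder of 7=111_2; evaluate at shifted divisors; quotient in F_{124415866499329^2}.
Result: e(P',Q') = 102221869530930 + 106148244758534*t.
Thus e_{7}(P,Q) = 102535184349250 + 18267621740795*t.

102535184349250 + 18267621740795*t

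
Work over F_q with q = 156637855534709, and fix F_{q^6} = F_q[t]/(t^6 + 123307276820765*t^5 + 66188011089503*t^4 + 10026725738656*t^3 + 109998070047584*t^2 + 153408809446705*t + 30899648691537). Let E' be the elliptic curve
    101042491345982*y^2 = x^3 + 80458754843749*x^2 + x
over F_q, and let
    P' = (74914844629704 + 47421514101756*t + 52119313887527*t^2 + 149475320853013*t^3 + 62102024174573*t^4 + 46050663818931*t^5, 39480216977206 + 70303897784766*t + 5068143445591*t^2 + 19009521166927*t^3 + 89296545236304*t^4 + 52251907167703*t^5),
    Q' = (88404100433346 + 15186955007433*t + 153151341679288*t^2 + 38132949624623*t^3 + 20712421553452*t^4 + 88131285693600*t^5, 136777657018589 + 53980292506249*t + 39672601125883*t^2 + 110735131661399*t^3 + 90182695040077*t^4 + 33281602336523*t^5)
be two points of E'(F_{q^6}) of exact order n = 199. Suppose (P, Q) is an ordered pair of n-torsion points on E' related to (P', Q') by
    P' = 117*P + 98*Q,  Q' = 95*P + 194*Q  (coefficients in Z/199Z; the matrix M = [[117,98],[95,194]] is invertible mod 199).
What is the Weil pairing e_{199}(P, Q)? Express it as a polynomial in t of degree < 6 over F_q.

Alternating bilinearity on E[199] (values in mu_{199} in F_{156637855534709^6}) gives e(P',Q') = e(P,Q)^det(M).
det M = 117*194 - 98*95 = 13388 = 55 (mod 199); 55^{-1} = 76 (mod 199).
Set x_W=57561062131382*u+100311791774579, y_W=57561062131382*v; then E': y_W^2=x_W^3+71782850405955*x_W+7884772586946.
Miller loop for e_{199} over F_{156637855534709^6}: bits of 199 = 11000111; 7 double steps + 4 add steps, l/v at each.
Miller gives e_{199}(P',Q') = 146289355805259 + 15934733947532*t + 70728542919380*t^2 + 109246188538123*t^3 + 95136270375923*t^4 + 9969038208253*t^5 in F_{156637855534709^6}.
e_{199}(P,Q) = (146289355805259 + 15934733947532*t + 70728542919380*t^2 + 109246188538123*t^3 + 95136270375923*t^4 + 9969038208253*t^5)^{76} = 25162603886612 + 3973784037*t + 142912903316423*t^2 + 57513359648400*t^3 + 96204899779289*t^4 + 43435755235636*t^5.

25162603886612 + 3973784037*t + 142912903316423*t^2 + 57513359648400*t^3 + 96204899779289*t^4 + 43435755235636*t^5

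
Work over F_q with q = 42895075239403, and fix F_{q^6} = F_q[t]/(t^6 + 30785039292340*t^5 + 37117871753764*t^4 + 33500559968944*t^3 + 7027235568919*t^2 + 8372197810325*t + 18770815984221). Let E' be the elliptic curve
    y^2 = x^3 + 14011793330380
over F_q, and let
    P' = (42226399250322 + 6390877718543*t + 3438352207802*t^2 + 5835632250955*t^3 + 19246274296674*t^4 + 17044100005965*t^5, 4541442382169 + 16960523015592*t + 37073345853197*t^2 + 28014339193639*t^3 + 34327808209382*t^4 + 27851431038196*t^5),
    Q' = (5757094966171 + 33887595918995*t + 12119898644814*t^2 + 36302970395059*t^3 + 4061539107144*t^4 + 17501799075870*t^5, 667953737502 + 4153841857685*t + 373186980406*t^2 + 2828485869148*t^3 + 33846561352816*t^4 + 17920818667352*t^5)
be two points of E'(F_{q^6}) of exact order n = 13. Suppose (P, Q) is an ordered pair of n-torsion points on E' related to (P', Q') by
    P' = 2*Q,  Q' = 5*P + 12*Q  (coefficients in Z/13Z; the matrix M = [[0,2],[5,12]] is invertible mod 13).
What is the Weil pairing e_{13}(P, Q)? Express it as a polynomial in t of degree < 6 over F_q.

The 13-Weil pairing on E[13] over F_{42895075239403} is alternating-bilinear: e_{13}(P',Q') = e_{13}(P,Q)^det(M).
det(M) mod 13 = 3; its inverse in (Z/13)^* is 9 (check: 3*9 mod 13 = 1).
Miller loop for e_{13} over F_{42895075239403^6}: bits of 13 = 1101; 3 double steps + 2 add steps, l/v at each.
Miller gives e_{13}(P',Q') = 26856564897312 + 14587214291451*t + 13666086510034*t^2 + 7653790675402*t^3 + 33724202773661*t^4 + 30579707017218*t^5 in F_{42895075239403^6}.
Finally e_{13}(P,Q) = 16124429262759 + 30763962339721*t + 38468531860826*t^2 + 40002889241615*t^3 + 4265327550418*t^4 + 38405021375341*t^5.

16124429262759 + 30763962339721*t + 38468531860826*t^2 + 40002889241615*t^3 + 4265327550418*t^4 + 38405021375341*t^5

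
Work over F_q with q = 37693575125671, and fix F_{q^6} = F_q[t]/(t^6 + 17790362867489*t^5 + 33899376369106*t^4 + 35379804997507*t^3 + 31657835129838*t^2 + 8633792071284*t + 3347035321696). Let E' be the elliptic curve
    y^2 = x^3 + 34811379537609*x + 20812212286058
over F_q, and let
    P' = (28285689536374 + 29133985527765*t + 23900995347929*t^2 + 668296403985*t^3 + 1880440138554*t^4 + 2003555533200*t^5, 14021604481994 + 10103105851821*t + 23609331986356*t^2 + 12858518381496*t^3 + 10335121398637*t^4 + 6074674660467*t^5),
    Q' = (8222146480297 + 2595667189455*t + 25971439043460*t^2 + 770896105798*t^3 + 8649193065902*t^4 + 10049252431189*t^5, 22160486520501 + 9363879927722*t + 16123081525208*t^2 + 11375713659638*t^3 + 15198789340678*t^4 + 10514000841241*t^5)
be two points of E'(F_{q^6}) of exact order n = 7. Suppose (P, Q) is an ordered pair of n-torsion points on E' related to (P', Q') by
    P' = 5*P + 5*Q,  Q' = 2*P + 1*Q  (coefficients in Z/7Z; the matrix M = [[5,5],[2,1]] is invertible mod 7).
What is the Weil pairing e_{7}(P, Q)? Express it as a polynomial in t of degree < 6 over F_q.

Alternating bilinearity on E[7] (values in mu_{7} in F_{37693575125671^6}) gives e(P',Q') = e(P,Q)^det(M).
det(M) mod 7 = 2; its inverse in (Z/7)^* is 4 (check: 2*4 mod 7 = 1).
Run Miller on y^2=x^3+34811379537609*x+20812212286058 over F_{37693575125671}: ladder 111 (3 bits); e = f_P(D_Q)/f_Q(D_P).
Result: e(P',Q') = 37589365481144 + 8747715589300*t + 3412128304011*t^2 + 2875569025774*t^3 + 28602516852546*t^4 + 35096762991322*t^5.
Thus e_{7}(P,Q) = 19791537560571 + 3093402600096*t + 347909452998*t^2 + 8138104598332*t^3 + 16642941505436*t^4 + 6162757982521*t^5.

19791537560571 + 3093402600096*t + 347909452998*t^2 + 8138104598332*t^3 + 16642941505436*t^4 + 6162757982521*t^5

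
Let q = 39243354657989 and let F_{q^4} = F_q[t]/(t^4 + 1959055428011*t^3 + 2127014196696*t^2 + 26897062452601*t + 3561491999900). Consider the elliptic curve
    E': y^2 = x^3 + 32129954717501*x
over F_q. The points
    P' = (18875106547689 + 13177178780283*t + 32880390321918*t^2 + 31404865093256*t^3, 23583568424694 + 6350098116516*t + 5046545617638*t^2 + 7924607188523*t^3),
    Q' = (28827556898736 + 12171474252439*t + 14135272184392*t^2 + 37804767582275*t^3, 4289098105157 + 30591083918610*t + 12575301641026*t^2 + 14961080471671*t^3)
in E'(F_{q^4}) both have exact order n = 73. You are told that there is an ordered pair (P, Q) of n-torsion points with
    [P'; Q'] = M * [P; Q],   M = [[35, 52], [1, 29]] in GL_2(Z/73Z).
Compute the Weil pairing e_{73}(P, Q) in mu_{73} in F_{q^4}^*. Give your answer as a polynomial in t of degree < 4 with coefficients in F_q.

e_{73} is bilinear + alternating on E[73], so e_{73}(35*P + 52*Q, 1*P + 29*Q) = e_{73}(P,Q)^(35*29-52*1).
det M = 35*29 - 52*1 = 963 = 14 (mod 73); 14^{-1} = 47 (mod 73).
n = 73 = (1001001)_2 (7 bits, wt 3); accumulate f_{73,P'}(Q'+S)/f_{73,P'}(S) along the 6-step ladder.
So e_{73}(P',Q') = 23607589169266 + 5990180388869*t + 18784957205437*t^2 + 25386279542742*t^3.
Thus e_{73}(P,Q) = 24070255453669 + 30332759248108*t + 19529631909012*t^2 + 14411580348992*t^3.

24070255453669 + 30332759248108*t + 19529631909012*t^2 + 14411580348992*t^3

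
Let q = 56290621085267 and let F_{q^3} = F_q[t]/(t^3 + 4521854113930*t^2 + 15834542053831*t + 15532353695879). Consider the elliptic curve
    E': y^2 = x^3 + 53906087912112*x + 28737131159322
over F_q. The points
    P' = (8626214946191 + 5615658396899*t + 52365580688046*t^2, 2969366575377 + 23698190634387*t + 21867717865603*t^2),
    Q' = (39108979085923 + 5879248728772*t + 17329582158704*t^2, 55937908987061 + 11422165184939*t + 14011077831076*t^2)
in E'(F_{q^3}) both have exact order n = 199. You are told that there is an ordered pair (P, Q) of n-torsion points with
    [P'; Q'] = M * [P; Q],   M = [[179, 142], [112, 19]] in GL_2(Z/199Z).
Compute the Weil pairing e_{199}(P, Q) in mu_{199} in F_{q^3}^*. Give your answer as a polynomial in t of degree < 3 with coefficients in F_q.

Alternating bilinearity on E[199] (values in mu_{199} in F_{56290621085267^3}) gives e(P',Q') = e(P,Q)^det(M).
So e_{199}(P,Q) = e_{199}(P',Q')^{41}, since 34*41 = 1 mod 199.
Double-and-add over 11000111: 8-1 doublings, 5-1 additions; each step l_{T,T}/v_{2T} or l_{T,P'}/v at Q'+S for random S.
Miller gives e_{199}(P',Q') = 50780890615135 + 6423206736910*t + 31984528834401*t^2 in F_{56290621085267^3}.
Thus e_{199}(P,Q) = 50214473867786 + 38110890380838*t + 8164201059678*t^2.

50214473867786 + 38110890380838*t + 8164201059678*t^2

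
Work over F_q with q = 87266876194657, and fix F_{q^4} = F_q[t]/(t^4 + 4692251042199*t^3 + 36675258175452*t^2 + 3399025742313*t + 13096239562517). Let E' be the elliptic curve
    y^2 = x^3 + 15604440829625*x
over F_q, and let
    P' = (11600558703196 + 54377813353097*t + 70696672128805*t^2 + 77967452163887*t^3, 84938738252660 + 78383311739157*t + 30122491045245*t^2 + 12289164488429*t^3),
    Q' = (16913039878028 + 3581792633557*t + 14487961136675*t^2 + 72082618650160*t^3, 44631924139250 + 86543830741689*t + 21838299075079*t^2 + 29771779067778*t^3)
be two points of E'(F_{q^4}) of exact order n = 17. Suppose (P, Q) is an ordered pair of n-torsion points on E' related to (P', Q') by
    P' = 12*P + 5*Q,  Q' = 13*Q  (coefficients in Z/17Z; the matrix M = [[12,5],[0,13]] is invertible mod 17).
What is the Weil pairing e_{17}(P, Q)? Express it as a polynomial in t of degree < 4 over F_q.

59335860395559 + 24316457838457*t + 44578901681752*t^2 + 7211027775408*t^3

Alternating bilinearity on E[17] (values in mu_{17} in F_{87266876194657^4}) gives e(P',Q') = e(P,Q)^det(M).
So e_{17}(P,Q) = e_{17}(P',Q')^{6}, since 3*6 = 1 mod 17.
Build f_{17,P'} and f_{17,Q'} via the 5-bit ladder of 17=10001_2; evaluate at shifted divisors; quotient in F_{87266876194657^4}.
The quotient is 22667264106952 + 11245965401670*t + 59991169436345*t^2 + 45074608270350*t^3.
Hence e(P,Q) = 59335860395559 + 24316457838457*t + 44578901681752*t^2 + 7211027775408*t^3 in F_{87266876194657^4}^*.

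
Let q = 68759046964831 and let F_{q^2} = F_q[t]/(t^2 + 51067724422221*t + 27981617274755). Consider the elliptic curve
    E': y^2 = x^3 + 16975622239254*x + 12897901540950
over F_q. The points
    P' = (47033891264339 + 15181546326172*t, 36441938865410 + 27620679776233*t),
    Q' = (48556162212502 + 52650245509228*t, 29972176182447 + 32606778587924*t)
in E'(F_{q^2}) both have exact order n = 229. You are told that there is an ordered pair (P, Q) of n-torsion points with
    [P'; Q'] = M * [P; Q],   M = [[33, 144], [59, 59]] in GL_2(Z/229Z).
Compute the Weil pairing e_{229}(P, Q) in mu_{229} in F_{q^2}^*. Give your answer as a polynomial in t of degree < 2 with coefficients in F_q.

The 229-Weil pairing on E[229] over F_{68759046964831} is alternating-bilinear: e_{229}(P',Q') = e_{229}(P,Q)^det(M).
So e_{229}(P,Q) = e_{229}(P',Q')^{117}, since 92*117 = 1 mod 229.
Double-and-add over 11100101: 8-1 doublings, 5-1 additions; each step l_{T,T}/v_{2T} or l_{T,P'}/v at Q'+S for random S.
So e_{229}(P',Q') = 36380129169120 + 9935827860391*t.
Hence e(P,Q) = 14358079006420 + 6053481308099*t in F_{68759046964831^2}^*.

14358079006420 + 6053481308099*t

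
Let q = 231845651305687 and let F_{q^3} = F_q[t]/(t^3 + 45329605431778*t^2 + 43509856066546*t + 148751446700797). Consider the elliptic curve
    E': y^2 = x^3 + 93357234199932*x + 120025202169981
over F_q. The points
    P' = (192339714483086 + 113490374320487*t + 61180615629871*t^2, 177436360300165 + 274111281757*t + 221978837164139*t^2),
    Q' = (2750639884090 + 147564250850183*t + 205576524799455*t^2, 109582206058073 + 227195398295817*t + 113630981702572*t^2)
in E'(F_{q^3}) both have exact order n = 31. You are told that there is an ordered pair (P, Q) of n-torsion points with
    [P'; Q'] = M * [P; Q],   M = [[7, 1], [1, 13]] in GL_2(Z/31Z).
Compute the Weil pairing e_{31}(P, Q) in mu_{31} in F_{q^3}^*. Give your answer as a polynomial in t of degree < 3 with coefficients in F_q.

24220739254386 + 195466165744140*t + 85606678867515*t^2

Under M = [[7,1],[1,13]] in GL_2(Z/31), e_{31}(P',Q') = e_{31}(P,Q)^(7*13-1*1 mod 31).
det(M) mod 31 = 28; its inverse in (Z/31)^* is 10 (check: 28*10 mod 31 = 1).
Double-and-add over 11111: 5-1 doublings, 5-1 additions; each step l_{T,T}/v_{2T} or l_{T,P'}/v at Q'+S for random S.
So e_{31}(P',Q') = 71933974476169 + 62839543480690*t + 73485753198070*t^2.
Finally e_{31}(P,Q) = 24220739254386 + 195466165744140*t + 85606678867515*t^2.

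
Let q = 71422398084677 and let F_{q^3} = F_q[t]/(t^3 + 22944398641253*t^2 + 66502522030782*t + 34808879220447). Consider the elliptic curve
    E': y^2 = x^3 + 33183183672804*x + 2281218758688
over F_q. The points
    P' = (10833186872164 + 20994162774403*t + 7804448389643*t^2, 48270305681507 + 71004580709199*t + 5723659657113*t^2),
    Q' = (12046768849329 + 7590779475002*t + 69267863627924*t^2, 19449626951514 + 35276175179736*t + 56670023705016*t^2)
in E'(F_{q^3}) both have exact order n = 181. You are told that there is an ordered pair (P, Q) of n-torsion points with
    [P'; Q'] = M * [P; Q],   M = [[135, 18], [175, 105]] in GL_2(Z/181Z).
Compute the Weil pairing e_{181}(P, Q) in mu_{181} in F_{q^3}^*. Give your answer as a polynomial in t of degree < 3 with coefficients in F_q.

Since e_{181}(P,P)=e_{181}(Q,Q)=1 and e_{181}(Q,P)=e_{181}(P,Q)^{-1}, expanding e_{181}(135*P + 18*Q,175*P + 105*Q) leaves e(P,Q)^det(M).
det(M) mod 181 = 165; its inverse in (Z/181)^* is 147 (check: 165*147 mod 181 = 1).
n = 181 = (10110101)_2 (8 bits, wt 5); accumulate f_{181,P'}(Q'+S)/f_{181,P'}(S) along the 7-step ladder.
Result: e(P',Q') = 42199520850605 + 31192304105280*t + 66674622771328*t^2.
Hence e(P,Q) = 21221795788675 + 67561259548963*t + 50902890449659*t^2 in F_{71422398084677^3}^*.

21221795788675 + 67561259548963*t + 50902890449659*t^2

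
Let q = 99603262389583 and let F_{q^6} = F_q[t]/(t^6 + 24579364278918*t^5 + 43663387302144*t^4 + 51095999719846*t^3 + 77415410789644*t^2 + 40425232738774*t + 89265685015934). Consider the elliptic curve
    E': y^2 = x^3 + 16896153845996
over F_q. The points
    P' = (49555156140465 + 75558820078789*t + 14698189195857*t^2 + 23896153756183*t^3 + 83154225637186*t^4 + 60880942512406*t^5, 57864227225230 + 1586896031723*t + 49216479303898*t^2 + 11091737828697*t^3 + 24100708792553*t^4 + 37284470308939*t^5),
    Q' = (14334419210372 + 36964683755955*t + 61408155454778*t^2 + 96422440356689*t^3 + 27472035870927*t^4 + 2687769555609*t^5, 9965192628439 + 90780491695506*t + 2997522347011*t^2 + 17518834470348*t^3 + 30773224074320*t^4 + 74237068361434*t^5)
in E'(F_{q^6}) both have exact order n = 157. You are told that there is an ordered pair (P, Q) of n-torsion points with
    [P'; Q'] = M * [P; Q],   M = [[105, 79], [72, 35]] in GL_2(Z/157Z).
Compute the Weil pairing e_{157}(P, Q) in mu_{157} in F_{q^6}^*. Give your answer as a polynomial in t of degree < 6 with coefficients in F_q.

Under M = [[105,79],[72,35]] in GL_2(Z/157), e_{157}(P',Q') = e_{157}(P,Q)^(105*35-79*72 mod 157).
Hence e(P,Q) = e(P',Q')^{129} where 129 = 28^{-1} mod 157.
Run Miller on y^2=x^3+16896153845996 over F_{99603262389583}: ladder 10011101 (8 bits); e = f_P(D_Q)/f_Q(D_P).
f_P(D_Q)/f_Q(D_P) = 2500078770337 + 72893813006793*t + 54113565273792*t^2 + 28029475190967*t^3 + 14929777286234*t^4 + 39559110600731*t^5.
e_{157}(P,Q) = (2500078770337 + 72893813006793*t + 54113565273792*t^2 + 28029475190967*t^3 + 14929777286234*t^4 + 39559110600731*t^5)^{129} = 67413417876357 + 90489382612495*t + 15388277473203*t^2 + 35889871569399*t^3 + 37622207540165*t^4 + 80092261798515*t^5.

67413417876357 + 90489382612495*t + 15388277473203*t^2 + 35889871569399*t^3 + 37622207540165*t^4 + 80092261798515*t^5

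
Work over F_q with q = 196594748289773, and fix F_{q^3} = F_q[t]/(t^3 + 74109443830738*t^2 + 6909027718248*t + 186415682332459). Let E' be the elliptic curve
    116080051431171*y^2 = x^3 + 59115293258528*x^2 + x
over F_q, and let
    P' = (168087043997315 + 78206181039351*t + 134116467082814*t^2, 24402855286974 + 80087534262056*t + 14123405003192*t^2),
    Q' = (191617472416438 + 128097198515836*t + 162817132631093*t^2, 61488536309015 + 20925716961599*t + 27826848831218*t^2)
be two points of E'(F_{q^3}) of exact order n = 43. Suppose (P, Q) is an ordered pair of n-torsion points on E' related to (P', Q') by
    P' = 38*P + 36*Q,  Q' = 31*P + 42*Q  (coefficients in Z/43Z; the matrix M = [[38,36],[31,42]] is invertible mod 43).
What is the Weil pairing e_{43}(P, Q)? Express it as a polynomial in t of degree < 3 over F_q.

105309891143499 + 71590293339023*t + 53746955326594*t^2

Under M = [[38,36],[31,42]] in GL_2(Z/43), e_{43}(P',Q') = e_{43}(P,Q)^(38*42-36*31 mod 43).
det M = 38*42 - 36*31 = 480 = 7 (mod 43); 7^{-1} = 37 (mod 43).
Undo Montgomery via alpha=139369146674428, beta=7915940103291: (a',b')=(145677240664855,99577958579149) over F_{196594748289773}.
Miller loop for e_{43} over F_{196594748289773^3}: bits of 43 = 101011; 5 double steps + 3 add steps, l/v at each.
e_{43}(P',Q') = 22996530969558 + 67394724427186*t + 147331853480704*t^2.
(22996530969558 + 67394724427186*t + 147331853480704*t^2)^{37} mod (196594748289773,f) = 105309891143499 + 71590293339023*t + 53746955326594*t^2.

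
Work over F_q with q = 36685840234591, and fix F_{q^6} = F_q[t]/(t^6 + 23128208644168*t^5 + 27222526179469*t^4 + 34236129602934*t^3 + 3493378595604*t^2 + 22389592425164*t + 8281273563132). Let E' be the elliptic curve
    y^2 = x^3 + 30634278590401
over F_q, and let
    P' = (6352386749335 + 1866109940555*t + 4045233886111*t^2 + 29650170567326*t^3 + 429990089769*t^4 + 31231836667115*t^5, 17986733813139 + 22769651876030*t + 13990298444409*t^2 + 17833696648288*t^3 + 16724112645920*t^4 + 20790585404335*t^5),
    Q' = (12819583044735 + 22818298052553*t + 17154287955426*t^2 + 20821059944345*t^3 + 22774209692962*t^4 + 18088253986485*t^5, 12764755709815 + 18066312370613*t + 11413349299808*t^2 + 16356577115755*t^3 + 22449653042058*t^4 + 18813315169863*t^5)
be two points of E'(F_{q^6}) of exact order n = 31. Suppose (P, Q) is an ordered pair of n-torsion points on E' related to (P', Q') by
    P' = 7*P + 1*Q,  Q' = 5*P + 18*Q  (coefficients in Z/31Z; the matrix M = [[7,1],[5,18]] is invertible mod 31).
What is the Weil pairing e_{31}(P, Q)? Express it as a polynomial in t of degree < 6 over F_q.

28901506511169 + 19897790890444*t + 7427949455463*t^2 + 28395779704032*t^3 + 12971492336546*t^4 + 8319513921793*t^5

Since e_{31}(P,P)=e_{31}(Q,Q)=1 and e_{31}(Q,P)=e_{31}(P,Q)^{-1}, expanding e_{31}(7*P + 1*Q,5*P + 18*Q) leaves e(P,Q)^det(M).
Hence e(P,Q) = e(P',Q')^{10} where 10 = 28^{-1} mod 31.
n = 31 = (11111)_2 (5 bits, wt 5); accumulate f_{31,P'}(Q'+S)/f_{31,P'}(S) along the 4-step ladder.
e_{31}(P',Q') = 6499041320886 + 12087382693328*t + 1618590951349*t^2 + 3048667734724*t^3 + 28977632259670*t^4 + 31252024177598*t^5.
(6499041320886 + 12087382693328*t + 1618590951349*t^2 + 3048667734724*t^3 + 28977632259670*t^4 + 31252024177598*t^5)^{10} mod (36685840234591,f) = 28901506511169 + 19897790890444*t + 7427949455463*t^2 + 28395779704032*t^3 + 12971492336546*t^4 + 8319513921793*t^5.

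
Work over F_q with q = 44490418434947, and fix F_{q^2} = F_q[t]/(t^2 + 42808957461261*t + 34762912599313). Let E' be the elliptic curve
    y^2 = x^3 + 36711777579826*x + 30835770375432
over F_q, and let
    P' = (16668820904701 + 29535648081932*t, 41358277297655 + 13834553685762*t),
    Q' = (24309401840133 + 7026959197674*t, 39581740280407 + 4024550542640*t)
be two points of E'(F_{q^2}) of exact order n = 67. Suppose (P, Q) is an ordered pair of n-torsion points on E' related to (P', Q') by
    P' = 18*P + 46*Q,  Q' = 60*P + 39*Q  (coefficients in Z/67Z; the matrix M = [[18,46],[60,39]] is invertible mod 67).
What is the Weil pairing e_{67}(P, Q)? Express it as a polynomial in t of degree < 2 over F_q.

18791762009546 + 34056773689889*t

e_{67}(aP+bQ,cP+dQ) = e_{67}(P,Q)^(ad-bc); with (a,b,c,d)=(18,46,60,39) this gives the det-67 law.
det(M) mod 67 = 19; its inverse in (Z/67)^* is 60 (check: 19*60 mod 67 = 1).
Miller loop for e_{67} over F_{44490418434947^2}: bits of 67 = 1000011; 6 double steps + 2 add steps, l/v at each.
e_{67}(P',Q') = 33610349113551 + 31489731728737*t.
Raise to 60: e(P,Q) = 18791762009546 + 34056773689889*t in mu_{67}.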